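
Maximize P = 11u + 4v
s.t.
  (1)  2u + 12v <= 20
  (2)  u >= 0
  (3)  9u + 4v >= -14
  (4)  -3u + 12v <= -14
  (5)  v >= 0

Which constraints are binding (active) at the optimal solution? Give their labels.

Feasible corners and P = 11u + 4v:
  (34/5, 8/15) → P = 1154/15
  (10, 0) → P = 110
  (14/3, 0) → P = 154/3

The maximum is at (10, 0). Substituting into each constraint, equality holds for (1) and (5); the remaining constraints have slack.

(1) and (5)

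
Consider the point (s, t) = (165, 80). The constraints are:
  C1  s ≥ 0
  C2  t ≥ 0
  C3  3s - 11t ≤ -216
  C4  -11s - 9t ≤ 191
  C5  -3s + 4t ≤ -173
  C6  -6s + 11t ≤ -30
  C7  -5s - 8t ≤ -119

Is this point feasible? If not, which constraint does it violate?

feasible

C1: 165 ≥ 0 ✓
C2: 80 ≥ 0 ✓
C3: -385 ≤ -216 ✓
C4: -2535 ≤ 191 ✓
C5: -175 ≤ -173 ✓
C6: -110 ≤ -30 ✓
C7: -1465 ≤ -119 ✓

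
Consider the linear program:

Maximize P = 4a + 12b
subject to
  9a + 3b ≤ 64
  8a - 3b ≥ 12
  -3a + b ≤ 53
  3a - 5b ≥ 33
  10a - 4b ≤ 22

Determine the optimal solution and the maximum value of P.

Vertices and P = 4a + 12b:
  (-39/31, -228/31) → P = -2892/31
  (-9, -28) → P = -372
  (-11/19, -132/19) → P = -1628/19

At the optimal vertex, 3a - 5b = 33 and 10a - 4b = 22.
Solving simultaneously gives a = -11/19, b = -132/19.

a = -11/19, b = -132/19, maximum P = -1628/19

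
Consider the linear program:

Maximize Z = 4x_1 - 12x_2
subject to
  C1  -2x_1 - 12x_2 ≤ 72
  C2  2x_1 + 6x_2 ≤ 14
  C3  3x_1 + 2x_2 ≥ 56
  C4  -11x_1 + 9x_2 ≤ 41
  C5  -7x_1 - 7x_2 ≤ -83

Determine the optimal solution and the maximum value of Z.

x_1 = 50, x_2 = -43/3, maximum Z = 372

Extreme points and Z = 4x_1 - 12x_2:
  (50, -43/3) → Z = 372
  (51/2, -41/4) → Z = 225
  (22, -5) → Z = 148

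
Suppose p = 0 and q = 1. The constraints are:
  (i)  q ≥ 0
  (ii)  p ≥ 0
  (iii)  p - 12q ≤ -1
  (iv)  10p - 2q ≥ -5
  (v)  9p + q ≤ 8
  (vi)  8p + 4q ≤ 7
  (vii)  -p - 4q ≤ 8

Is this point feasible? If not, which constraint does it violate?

(i): 1 ≥ 0 ✓
(ii): 0 ≥ 0 ✓
(iii): -12 ≤ -1 ✓
(iv): -2 ≥ -5 ✓
(v): 1 ≤ 8 ✓
(vi): 4 ≤ 7 ✓
(vii): -4 ≤ 8 ✓

feasible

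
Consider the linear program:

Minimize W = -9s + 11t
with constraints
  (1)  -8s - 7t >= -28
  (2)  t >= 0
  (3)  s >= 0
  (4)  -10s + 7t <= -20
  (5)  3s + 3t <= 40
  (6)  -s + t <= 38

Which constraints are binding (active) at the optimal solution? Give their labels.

(1) and (2)

Vertices and W = -9s + 11t:
  (7/2, 0) → W = -63/2
  (8/3, 20/21) → W = -284/21
  (2, 0) → W = -18

The minimum is at (7/2, 0). Substituting into each constraint, equality holds for (1) and (2); the remaining constraints have slack.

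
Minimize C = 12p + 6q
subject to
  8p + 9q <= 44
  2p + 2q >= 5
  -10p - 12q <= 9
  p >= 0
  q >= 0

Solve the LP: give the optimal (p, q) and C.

At the optimal vertex, 2p + 2q = 5 and p = 0.
Solving simultaneously gives p = 0, q = 5/2.

p = 0, q = 5/2, minimum C = 15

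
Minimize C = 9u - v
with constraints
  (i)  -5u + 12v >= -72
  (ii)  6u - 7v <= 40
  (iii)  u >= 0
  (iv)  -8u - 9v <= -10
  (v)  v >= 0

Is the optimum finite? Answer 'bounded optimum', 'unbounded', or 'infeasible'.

unbounded

From the feasible point (20/3, 0), moving in the direction (0, 1) keeps every constraint satisfied while C decreases without bound.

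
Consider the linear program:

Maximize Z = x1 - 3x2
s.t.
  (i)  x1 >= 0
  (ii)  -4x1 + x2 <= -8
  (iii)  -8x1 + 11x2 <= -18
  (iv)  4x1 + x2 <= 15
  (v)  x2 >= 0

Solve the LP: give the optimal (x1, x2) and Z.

Feasible corners and Z = x1 - 3x2:
  (183/52, 12/13) → Z = 3/4
  (9/4, 0) → Z = 9/4
  (15/4, 0) → Z = 15/4

At the optimal vertex, 4x1 + x2 = 15 and x2 = 0.
Solving simultaneously gives x1 = 15/4, x2 = 0.

x1 = 15/4, x2 = 0, maximum Z = 15/4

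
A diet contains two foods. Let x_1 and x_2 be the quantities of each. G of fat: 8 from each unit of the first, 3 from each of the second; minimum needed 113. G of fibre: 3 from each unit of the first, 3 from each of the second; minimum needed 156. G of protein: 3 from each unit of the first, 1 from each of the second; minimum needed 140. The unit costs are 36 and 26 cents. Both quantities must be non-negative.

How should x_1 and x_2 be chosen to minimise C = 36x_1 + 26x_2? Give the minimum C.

x_1 = 44, x_2 = 8, minimum C = 1792

Extreme points and C = 36x_1 + 26x_2:
  (0, 140) → C = 3640
  (52, 0) → C = 1872
  (44, 8) → C = 1792
The feasible region is unbounded (it extends along (0, 1), (1, 0)), but C strictly increases along every unbounded feasible direction, so there is no improving ray and the minimum is attained at a vertex.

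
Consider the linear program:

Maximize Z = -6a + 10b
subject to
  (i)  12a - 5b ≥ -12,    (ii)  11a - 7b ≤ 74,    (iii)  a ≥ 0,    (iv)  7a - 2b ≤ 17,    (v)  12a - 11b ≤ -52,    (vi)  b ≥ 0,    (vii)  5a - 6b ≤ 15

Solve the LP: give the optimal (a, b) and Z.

Extreme points and Z = -6a + 10b:
  (109/11, 288/11) → Z = 2226/11
  (16/9, 20/3) → Z = 56
  (291/53, 568/53) → Z = 3934/53

At the optimal vertex, 12a - 5b = -12 and 7a - 2b = 17.
Solving simultaneously gives a = 109/11, b = 288/11.

a = 109/11, b = 288/11, maximum Z = 2226/11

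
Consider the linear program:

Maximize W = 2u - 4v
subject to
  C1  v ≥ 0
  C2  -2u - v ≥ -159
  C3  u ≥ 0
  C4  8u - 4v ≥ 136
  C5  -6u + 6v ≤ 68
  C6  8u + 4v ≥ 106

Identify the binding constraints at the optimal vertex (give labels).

C1 and C2

Vertices and W = 2u - 4v:
  (159/2, 0) → W = 159
  (17, 0) → W = 34
  (443/9, 545/9) → W = -1294/9
  (136/3, 170/3) → W = -136

The maximum is at (159/2, 0). Substituting into each constraint, equality holds for C1 and C2; the remaining constraints have slack.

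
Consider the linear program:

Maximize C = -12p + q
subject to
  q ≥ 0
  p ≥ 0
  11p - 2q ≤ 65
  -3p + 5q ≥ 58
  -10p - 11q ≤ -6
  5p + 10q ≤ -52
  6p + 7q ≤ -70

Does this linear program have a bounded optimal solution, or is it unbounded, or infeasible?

infeasible

The boundaries 5p + 10q = -52 and 6p + 7q = -70 meet at (-336/25, 38/25), but that point violates p ≥ 0. Every candidate vertex is excluded by some other constraint, so the feasible region is empty.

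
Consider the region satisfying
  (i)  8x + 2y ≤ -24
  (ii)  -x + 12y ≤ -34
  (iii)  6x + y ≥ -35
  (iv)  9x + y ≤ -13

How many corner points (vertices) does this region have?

Intersecting each pair of boundary lines and keeping only the points that satisfy every inequality leaves:
  (-110/49, -148/49)
  (-1/5, -56/5)
  (-386/73, -239/73)
  (22/3, -79)

4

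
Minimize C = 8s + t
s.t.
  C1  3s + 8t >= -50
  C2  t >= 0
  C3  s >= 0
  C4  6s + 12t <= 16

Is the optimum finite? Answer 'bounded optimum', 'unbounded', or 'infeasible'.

bounded optimum

Vertices and C = 8s + t:
  (0, 0) → C = 0
  (8/3, 0) → C = 64/3
  (0, 4/3) → C = 4/3
The feasible region has finitely many vertices and no improving ray; the minimum is 0 at (0, 0).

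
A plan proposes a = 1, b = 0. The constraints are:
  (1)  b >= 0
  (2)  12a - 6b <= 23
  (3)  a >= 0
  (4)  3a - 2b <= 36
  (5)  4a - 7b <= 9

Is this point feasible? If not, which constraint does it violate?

feasible

(1): 0 ≥ 0 ✓
(2): 12 ≤ 23 ✓
(3): 1 ≥ 0 ✓
(4): 3 ≤ 36 ✓
(5): 4 ≤ 9 ✓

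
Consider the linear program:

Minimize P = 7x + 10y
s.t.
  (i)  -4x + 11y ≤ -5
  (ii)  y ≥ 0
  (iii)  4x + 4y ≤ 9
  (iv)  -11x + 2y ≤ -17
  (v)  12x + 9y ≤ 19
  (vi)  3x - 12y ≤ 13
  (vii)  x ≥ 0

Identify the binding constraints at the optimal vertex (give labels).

(ii) and (iv)

Corner points and P = 7x + 10y:
  (17/11, 0) → P = 119/11
  (19/12, 0) → P = 133/12
  (191/123, 5/123) → P = 1387/123

The minimum is at (17/11, 0). Substituting into each constraint, equality holds for (ii) and (iv); the remaining constraints have slack.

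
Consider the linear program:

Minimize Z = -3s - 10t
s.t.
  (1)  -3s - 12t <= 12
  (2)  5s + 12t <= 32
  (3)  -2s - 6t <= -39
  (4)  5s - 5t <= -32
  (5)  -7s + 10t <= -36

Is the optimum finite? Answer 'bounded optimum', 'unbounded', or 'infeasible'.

The boundaries 5s + 12t = 32 and -2s - 6t = -39 meet at (-46, 131/6), but that point violates -7s + 10t ≤ -36. Every candidate vertex is excluded by some other constraint, so the feasible region is empty.

infeasible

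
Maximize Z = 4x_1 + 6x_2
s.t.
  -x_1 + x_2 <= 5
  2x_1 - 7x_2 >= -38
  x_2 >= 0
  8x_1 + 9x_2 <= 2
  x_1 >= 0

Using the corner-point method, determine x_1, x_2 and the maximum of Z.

At the optimal vertex, 8x_1 + 9x_2 = 2 and x_1 = 0.
Solving simultaneously gives x_1 = 0, x_2 = 2/9.

x_1 = 0, x_2 = 2/9, maximum Z = 4/3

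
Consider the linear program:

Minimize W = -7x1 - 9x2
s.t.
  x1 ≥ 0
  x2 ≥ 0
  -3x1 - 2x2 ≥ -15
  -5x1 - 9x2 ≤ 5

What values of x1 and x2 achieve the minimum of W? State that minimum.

x1 = 0, x2 = 15/2, minimum W = -135/2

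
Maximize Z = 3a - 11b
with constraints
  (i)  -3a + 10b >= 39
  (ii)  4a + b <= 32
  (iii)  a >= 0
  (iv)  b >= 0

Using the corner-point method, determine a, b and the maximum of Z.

Corner points and Z = 3a - 11b:
  (281/43, 252/43) → Z = -1929/43
  (0, 39/10) → Z = -429/10
  (0, 32) → Z = -352

The optimum lies where -3a + 10b = 39 and a = 0.
Solving simultaneously gives a = 0, b = 39/10.

a = 0, b = 39/10, maximum Z = -429/10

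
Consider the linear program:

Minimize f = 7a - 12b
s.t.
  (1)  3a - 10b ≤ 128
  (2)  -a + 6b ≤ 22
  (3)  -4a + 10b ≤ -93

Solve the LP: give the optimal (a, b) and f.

a = -35, b = -233/10, minimum f = 173/5

Feasible corners and f = 7a - 12b:
  (247/2, 97/4) → f = 1147/2
  (-35, -233/10) → f = 173/5
  (389/7, 181/14) → f = 1637/7

The optimum lies where 3a - 10b = 128 and -4a + 10b = -93.
Solving simultaneously gives a = -35, b = -233/10.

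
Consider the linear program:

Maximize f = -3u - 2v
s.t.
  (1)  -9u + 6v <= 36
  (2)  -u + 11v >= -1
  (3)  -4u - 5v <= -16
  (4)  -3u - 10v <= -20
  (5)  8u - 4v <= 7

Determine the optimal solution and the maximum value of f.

u = -28/23, v = 96/23, maximum f = -108/23

Vertices and f = -3u - 2v:
  (-28/23, 96/23) → f = -108/23
  (31/2, 117/4) → f = -105
  (99/56, 25/14) → f = -71/8

The optimum lies where -9u + 6v = 36 and -4u - 5v = -16.
Solving simultaneously gives u = -28/23, v = 96/23.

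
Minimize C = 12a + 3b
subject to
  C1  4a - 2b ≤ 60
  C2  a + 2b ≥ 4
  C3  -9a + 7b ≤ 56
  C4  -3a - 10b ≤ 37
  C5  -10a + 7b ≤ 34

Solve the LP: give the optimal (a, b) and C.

a = -40/27, b = 74/27, minimum C = -86/9

Corner points and C = 12a + 3b:
  (64/5, -22/5) → C = 702/5
  (266/5, 382/5) → C = 4338/5
  (-40/27, 74/27) → C = -86/9
  (22, 254/7) → C = 2610/7

At the optimal vertex, a + 2b = 4 and -10a + 7b = 34.
Solving simultaneously gives a = -40/27, b = 74/27.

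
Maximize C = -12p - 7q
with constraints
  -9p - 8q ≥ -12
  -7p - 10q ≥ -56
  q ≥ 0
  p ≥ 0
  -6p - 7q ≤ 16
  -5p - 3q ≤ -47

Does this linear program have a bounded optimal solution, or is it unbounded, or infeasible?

infeasible

The boundaries -9p - 8q = -12 and q = 0 meet at (4/3, 0), but that point violates -5p - 3q ≤ -47. Every candidate vertex is excluded by some other constraint, so the feasible region is empty.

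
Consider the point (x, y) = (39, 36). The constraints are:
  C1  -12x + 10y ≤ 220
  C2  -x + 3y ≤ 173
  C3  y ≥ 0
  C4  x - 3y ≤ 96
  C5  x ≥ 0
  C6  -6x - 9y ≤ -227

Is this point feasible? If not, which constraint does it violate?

feasible

C1: -108 ≤ 220 ✓
C2: 69 ≤ 173 ✓
C3: 36 ≥ 0 ✓
C4: -69 ≤ 96 ✓
C5: 39 ≥ 0 ✓
C6: -558 ≤ -227 ✓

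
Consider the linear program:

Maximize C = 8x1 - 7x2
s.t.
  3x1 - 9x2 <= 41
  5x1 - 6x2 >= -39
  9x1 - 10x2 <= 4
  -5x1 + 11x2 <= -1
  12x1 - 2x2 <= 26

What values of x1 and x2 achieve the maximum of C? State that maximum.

x1 = 34/49, x2 = 11/49, maximum C = 195/49

Vertices and C = 8x1 - 7x2:
  (-199/9, -322/27) → C = -2522/27
  (-22/3, -7) → C = -29/3
  (-87/5, -8) → C = -416/5
  (34/49, 11/49) → C = 195/49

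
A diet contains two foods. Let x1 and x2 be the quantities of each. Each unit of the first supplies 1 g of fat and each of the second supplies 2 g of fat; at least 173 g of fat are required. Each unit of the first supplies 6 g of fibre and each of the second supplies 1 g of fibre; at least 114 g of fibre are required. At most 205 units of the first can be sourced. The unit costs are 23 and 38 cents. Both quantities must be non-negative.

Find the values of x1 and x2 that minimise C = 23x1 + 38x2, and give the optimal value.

x1 = 5, x2 = 84, minimum C = 3307

The feasible region is unbounded (it extends along (0, 1)), but C strictly increases along every unbounded feasible direction, so there is no improving ray and the minimum is attained at a vertex.

The binding constraints are x1 + 2x2 = 173 and 6x1 + x2 = 114.
Solving simultaneously gives x1 = 5, x2 = 84.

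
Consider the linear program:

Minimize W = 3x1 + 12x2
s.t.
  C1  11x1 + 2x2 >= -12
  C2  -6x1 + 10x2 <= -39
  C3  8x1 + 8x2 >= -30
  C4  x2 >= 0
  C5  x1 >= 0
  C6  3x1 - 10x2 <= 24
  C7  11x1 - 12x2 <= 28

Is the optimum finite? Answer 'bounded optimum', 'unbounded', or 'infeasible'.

infeasible

The boundaries -6x1 + 10x2 = -39 and x2 = 0 meet at (13/2, 0), but that point violates 11x1 - 12x2 ≤ 28. Every candidate vertex is excluded by some other constraint, so the feasible region is empty.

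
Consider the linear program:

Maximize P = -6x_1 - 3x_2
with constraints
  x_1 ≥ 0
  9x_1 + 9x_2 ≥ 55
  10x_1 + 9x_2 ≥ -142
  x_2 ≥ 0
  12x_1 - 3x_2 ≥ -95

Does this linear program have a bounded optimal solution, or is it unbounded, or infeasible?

bounded optimum

Vertices and P = -6x_1 - 3x_2:
  (0, 55/9) → P = -55/3
  (0, 95/3) → P = -95
  (55/9, 0) → P = -110/3
The feasible region has finitely many vertices and no improving ray; the maximum is -55/3 at (0, 55/9).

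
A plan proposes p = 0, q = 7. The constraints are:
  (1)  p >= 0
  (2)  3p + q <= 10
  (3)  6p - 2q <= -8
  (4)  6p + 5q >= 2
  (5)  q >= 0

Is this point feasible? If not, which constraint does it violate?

feasible

(1): 0 ≥ 0 ✓
(2): 7 ≤ 10 ✓
(3): -14 ≤ -8 ✓
(4): 35 ≥ 2 ✓
(5): 7 ≥ 0 ✓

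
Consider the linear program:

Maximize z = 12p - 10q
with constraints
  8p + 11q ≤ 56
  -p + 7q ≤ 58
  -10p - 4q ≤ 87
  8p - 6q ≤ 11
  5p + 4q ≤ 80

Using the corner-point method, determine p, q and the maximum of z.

Vertices and z = 12p - 10q:
  (-246/67, 520/67) → z = -8152/67
  (457/136, 45/17) → z = 471/34
  (-841/74, 493/74) → z = -203
  (-239/46, -403/46) → z = 581/23

The optimum lies where -10p - 4q = 87 and 8p - 6q = 11.
Solving simultaneously gives p = -239/46, q = -403/46.

p = -239/46, q = -403/46, maximum z = 581/23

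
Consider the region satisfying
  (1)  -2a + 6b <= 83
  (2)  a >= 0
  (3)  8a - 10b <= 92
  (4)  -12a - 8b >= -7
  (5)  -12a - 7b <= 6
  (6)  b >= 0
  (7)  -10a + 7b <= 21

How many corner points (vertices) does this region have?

Of the 21 pairwise boundary intersections, those satisfying every inequality are:
  (0, 7/8)
  (0, 0)
  (7/12, 0)

3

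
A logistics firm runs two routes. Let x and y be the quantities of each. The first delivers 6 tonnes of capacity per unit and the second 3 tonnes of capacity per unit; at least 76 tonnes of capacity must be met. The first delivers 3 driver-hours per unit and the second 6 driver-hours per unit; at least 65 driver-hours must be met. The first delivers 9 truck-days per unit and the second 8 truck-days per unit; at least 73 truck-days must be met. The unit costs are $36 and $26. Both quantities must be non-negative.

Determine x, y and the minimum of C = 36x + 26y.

x = 29/3, y = 6, minimum C = 504

Vertices and C = 36x + 26y:
  (0, 76/3) → C = 1976/3
  (65/3, 0) → C = 780
  (29/3, 6) → C = 504
The feasible region is unbounded (it extends along (0, 1), (1, 0)), but C strictly increases along every unbounded feasible direction, so there is no improving ray and the minimum is attained at a vertex.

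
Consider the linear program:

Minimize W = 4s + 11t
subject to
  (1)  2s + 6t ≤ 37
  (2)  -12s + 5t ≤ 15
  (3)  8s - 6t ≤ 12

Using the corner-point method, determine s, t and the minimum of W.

s = -75/16, t = -33/4, minimum W = -219/2

Vertices and W = 4s + 11t:
  (95/82, 237/41) → W = 2797/41
  (49/10, 68/15) → W = 1042/15
  (-75/16, -33/4) → W = -219/2

At the optimal vertex, -12s + 5t = 15 and 8s - 6t = 12.
Solving simultaneously gives s = -75/16, t = -33/4.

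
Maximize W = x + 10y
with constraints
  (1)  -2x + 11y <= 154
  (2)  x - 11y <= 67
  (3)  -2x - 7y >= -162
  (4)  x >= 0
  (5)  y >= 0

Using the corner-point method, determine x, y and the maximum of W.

Vertices and W = x + 10y:
  (176/9, 158/9) → W = 1756/9
  (0, 14) → W = 140
  (2251/29, 28/29) → W = 2531/29
  (67, 0) → W = 67
  (0, 0) → W = 0

x = 176/9, y = 158/9, maximum W = 1756/9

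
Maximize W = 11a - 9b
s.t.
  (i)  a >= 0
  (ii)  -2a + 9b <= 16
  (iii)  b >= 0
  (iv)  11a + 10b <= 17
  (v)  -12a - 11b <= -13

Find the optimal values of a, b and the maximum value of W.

a = 17/11, b = 0, maximum W = 17

Vertices and W = 11a - 9b:
  (0, 17/10) → W = -153/10
  (0, 13/11) → W = -117/11
  (17/11, 0) → W = 17
  (13/12, 0) → W = 143/12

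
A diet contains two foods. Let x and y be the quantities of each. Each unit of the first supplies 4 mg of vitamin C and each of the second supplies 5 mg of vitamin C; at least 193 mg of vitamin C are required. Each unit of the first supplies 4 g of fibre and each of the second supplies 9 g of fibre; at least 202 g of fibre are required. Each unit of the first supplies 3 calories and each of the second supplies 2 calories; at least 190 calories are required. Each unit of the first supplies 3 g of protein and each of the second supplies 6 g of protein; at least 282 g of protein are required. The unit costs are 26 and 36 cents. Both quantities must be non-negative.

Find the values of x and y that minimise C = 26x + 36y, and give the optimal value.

x = 48, y = 23, minimum C = 2076

The feasible region is unbounded (it extends along (0, 1), (1, 0)), but C strictly increases along every unbounded feasible direction, so there is no improving ray and the minimum is attained at a vertex.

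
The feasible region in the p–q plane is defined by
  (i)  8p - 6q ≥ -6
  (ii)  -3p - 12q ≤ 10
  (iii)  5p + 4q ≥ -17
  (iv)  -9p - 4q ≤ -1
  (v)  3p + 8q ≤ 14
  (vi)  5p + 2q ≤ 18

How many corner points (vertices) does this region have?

5

Of the 15 pairwise boundary intersections, those satisfying every inequality are:
  (-9/43, 31/43)
  (18/41, 65/41)
  (13/24, -31/32)
  (118/27, -52/27)
  (58/17, 8/17)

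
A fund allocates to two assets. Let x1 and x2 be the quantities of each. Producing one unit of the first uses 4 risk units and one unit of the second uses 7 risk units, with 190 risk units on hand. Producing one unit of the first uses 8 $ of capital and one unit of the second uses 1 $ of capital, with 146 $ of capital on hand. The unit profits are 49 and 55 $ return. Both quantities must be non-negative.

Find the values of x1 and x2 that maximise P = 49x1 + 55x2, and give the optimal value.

x1 = 16, x2 = 18, maximum P = 1774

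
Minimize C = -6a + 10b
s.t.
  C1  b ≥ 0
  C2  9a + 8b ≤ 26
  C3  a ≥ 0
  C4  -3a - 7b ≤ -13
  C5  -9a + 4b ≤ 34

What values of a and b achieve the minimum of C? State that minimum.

a = 2, b = 1, minimum C = -2

Extreme points and C = -6a + 10b:
  (0, 13/4) → C = 65/2
  (2, 1) → C = -2
  (0, 13/7) → C = 130/7

The optimum lies where 9a + 8b = 26 and -3a - 7b = -13.
Solving simultaneously gives a = 2, b = 1.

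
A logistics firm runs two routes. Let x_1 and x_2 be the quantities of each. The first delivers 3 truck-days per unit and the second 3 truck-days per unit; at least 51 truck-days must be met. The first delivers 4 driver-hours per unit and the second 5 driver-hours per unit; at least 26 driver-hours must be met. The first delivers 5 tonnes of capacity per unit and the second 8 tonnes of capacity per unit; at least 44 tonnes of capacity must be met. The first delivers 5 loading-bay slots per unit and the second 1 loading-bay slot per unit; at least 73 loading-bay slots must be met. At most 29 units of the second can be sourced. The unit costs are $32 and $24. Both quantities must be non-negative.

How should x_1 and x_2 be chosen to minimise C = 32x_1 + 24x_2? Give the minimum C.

The feasible region is unbounded (it extends along (1, 0)), but C strictly increases along every unbounded feasible direction, so there is no improving ray and the minimum is attained at a vertex.

The binding constraints are 3x_1 + 3x_2 = 51 and 5x_1 + x_2 = 73.
Solving simultaneously gives x_1 = 14, x_2 = 3.

x_1 = 14, x_2 = 3, minimum C = 520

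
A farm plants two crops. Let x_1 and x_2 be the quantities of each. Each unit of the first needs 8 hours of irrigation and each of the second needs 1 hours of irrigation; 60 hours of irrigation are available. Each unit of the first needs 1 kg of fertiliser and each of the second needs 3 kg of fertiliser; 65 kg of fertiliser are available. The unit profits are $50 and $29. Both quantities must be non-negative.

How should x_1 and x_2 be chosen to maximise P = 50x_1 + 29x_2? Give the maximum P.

x_1 = 5, x_2 = 20, maximum P = 830

Feasible corners and P = 50x_1 + 29x_2:
  (0, 0) → P = 0
  (0, 65/3) → P = 1885/3
  (15/2, 0) → P = 375
  (5, 20) → P = 830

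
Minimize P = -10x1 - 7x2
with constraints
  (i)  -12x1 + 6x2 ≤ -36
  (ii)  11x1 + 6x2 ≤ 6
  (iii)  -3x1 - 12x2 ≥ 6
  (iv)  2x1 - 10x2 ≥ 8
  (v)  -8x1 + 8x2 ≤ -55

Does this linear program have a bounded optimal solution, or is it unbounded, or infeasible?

bounded optimum

Corner points and P = -10x1 - 7x2:
  (-7/8, -31/4) → P = 63
  (189/68, -557/136) → P = 7/8
The feasible region has finitely many vertices and no improving ray; the minimum is 7/8 at (189/68, -557/136).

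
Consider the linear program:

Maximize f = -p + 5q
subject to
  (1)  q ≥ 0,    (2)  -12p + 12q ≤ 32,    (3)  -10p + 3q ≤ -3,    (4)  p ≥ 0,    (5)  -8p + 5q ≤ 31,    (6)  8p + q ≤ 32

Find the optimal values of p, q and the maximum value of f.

Feasible corners and f = -p + 5q:
  (3/10, 0) → f = -3/10
  (4, 0) → f = -4
  (11/7, 89/21) → f = 412/21
  (88/27, 160/27) → f = 712/27

p = 88/27, q = 160/27, maximum f = 712/27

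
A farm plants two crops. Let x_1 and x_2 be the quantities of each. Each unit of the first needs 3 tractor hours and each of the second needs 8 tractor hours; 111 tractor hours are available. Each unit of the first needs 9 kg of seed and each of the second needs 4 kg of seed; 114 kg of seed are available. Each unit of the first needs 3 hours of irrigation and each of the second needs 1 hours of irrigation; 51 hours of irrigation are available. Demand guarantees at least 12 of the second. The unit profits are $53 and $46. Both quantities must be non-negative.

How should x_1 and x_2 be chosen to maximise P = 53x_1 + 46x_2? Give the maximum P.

x_1 = 5, x_2 = 12, maximum P = 817

Feasible corners and P = 53x_1 + 46x_2:
  (0, 111/8) → P = 2553/4
  (0, 12) → P = 552
  (5, 12) → P = 817

At the optimal vertex, 3x_1 + 8x_2 = 111 and x_2 = 12.
Solving simultaneously gives x_1 = 5, x_2 = 12.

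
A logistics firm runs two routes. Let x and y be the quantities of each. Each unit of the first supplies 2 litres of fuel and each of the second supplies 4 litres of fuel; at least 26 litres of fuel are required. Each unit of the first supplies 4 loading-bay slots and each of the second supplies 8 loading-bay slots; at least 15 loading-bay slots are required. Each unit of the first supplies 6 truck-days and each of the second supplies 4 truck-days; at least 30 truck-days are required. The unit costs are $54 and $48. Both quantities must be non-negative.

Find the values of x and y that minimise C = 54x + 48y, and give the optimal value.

x = 1, y = 6, minimum C = 342

Vertices and C = 54x + 48y:
  (0, 15/2) → C = 360
  (13, 0) → C = 702
  (1, 6) → C = 342
The feasible region is unbounded (it extends along (0, 1), (1, 0)), but C strictly increases along every unbounded feasible direction, so there is no improving ray and the minimum is attained at a vertex.

The binding constraints are 2x + 4y = 26 and 6x + 4y = 30.
Solving simultaneously gives x = 1, y = 6.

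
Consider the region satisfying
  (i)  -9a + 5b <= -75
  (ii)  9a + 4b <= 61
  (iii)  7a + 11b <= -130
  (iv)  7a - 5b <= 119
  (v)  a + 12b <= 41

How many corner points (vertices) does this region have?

Pairwise boundary intersections that survive every other constraint:
  (175/134, -1695/134)
  (-22, -273/5)
  (659/112, -249/16)

3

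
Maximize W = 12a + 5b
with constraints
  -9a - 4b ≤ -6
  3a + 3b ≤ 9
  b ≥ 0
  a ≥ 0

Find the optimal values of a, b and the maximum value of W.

a = 3, b = 0, maximum W = 36

Vertices and W = 12a + 5b:
  (2/3, 0) → W = 8
  (0, 3/2) → W = 15/2
  (3, 0) → W = 36
  (0, 3) → W = 15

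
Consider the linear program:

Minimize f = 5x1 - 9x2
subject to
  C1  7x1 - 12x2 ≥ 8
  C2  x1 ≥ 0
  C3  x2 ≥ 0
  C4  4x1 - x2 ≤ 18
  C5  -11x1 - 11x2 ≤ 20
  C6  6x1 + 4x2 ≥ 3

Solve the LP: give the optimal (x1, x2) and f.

Corner points and f = 5x1 - 9x2:
  (8/7, 0) → f = 40/7
  (208/41, 94/41) → f = 194/41
  (9/2, 0) → f = 45/2

x1 = 208/41, x2 = 94/41, minimum f = 194/41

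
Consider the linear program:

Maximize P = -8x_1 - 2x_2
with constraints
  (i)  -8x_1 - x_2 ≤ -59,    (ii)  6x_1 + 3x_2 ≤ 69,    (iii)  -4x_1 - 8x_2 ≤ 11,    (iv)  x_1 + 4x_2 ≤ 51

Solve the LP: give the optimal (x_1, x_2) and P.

Feasible corners and P = -8x_1 - 2x_2:
  (6, 11) → P = -70
  (161/20, -27/5) → P = -268/5
  (65/4, -19/2) → P = -111

x_1 = 161/20, x_2 = -27/5, maximum P = -268/5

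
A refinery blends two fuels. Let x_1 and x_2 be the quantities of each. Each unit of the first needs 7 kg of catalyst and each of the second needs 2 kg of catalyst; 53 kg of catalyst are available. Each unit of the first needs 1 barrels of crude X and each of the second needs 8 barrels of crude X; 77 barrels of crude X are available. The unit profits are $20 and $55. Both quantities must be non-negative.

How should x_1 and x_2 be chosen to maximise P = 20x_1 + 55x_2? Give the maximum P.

Vertices and P = 20x_1 + 55x_2:
  (0, 0) → P = 0
  (0, 77/8) → P = 4235/8
  (53/7, 0) → P = 1060/7
  (5, 9) → P = 595

The binding constraints are 7x_1 + 2x_2 = 53 and x_1 + 8x_2 = 77.
Solving simultaneously gives x_1 = 5, x_2 = 9.

x_1 = 5, x_2 = 9, maximum P = 595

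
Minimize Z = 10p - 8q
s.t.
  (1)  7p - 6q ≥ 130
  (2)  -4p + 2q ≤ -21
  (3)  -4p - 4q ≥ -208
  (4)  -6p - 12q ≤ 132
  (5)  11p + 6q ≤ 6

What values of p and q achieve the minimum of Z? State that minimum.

Feasible corners and Z = 10p - 8q:
  (32/5, -71/5) → Z = 888/5
  (68/9, -347/27) → Z = 4816/27
  (9, -31/2) → Z = 214

At the optimal vertex, 7p - 6q = 130 and -6p - 12q = 132.
Solving simultaneously gives p = 32/5, q = -71/5.

p = 32/5, q = -71/5, minimum Z = 888/5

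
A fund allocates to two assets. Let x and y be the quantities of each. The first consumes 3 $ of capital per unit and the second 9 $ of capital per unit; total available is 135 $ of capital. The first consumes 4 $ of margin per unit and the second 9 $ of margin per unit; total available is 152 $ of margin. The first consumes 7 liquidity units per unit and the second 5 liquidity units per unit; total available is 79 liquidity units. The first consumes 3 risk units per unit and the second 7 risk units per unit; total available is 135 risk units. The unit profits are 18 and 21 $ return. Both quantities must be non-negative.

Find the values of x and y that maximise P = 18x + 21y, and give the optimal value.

x = 3/4, y = 59/4, maximum P = 1293/4

Extreme points and P = 18x + 21y:
  (0, 0) → P = 0
  (0, 15) → P = 315
  (79/7, 0) → P = 1422/7
  (3/4, 59/4) → P = 1293/4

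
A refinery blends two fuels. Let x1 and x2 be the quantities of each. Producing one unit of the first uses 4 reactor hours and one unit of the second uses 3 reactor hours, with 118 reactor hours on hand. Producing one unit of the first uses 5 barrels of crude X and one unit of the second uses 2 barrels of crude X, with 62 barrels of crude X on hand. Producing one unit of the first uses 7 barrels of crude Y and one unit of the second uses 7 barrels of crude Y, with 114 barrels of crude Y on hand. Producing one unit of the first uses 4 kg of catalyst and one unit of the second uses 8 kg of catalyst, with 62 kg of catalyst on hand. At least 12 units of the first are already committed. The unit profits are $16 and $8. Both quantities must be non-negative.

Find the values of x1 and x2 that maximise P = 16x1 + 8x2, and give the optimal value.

Feasible corners and P = 16x1 + 8x2:
  (62/5, 0) → P = 992/5
  (12, 0) → P = 192
  (12, 1) → P = 200

x1 = 12, x2 = 1, maximum P = 200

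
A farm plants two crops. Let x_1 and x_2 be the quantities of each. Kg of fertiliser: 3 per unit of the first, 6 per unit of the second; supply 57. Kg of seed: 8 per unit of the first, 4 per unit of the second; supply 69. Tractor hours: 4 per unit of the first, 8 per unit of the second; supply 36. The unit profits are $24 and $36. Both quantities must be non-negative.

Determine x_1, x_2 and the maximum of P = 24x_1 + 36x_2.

Extreme points and P = 24x_1 + 36x_2:
  (0, 0) → P = 0
  (0, 9/2) → P = 162
  (69/8, 0) → P = 207
  (17/2, 1/4) → P = 213

x_1 = 17/2, x_2 = 1/4, maximum P = 213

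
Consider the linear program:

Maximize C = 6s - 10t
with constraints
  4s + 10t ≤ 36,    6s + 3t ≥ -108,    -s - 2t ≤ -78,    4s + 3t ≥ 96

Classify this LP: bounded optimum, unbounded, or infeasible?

unbounded

From the feasible point (354, -138), moving in the direction (2, -1) keeps every constraint satisfied while C increases without bound.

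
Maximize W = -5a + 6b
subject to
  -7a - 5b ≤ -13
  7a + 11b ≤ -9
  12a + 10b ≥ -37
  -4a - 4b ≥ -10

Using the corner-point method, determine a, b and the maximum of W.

a = 94/21, b = -11/3, maximum W = -932/21

The feasible region is unbounded (it extends along (5, -6), (1, -1)), but W strictly decreases along every unbounded feasible direction, so there is no improving ray and the maximum is attained at a vertex.

The optimum lies where -7a - 5b = -13 and 7a + 11b = -9.
Solving simultaneously gives a = 94/21, b = -11/3.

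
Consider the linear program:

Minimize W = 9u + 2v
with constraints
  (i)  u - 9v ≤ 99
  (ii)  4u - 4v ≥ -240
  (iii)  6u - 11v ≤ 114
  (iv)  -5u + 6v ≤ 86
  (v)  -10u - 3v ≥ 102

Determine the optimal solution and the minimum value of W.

Extreme points and W = 9u + 2v:
  (-456/13, -581/39) → W = -13474/39
  (-207/31, -364/31) → W = -2591/31
  (-58/5, 14/3) → W = -1426/15

u = -456/13, v = -581/39, minimum W = -13474/39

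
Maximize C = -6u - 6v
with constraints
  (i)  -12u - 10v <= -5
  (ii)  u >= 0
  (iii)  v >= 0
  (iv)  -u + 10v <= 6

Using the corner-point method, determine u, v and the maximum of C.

Feasible corners and C = -6u - 6v:
  (0, 1/2) → C = -3
  (5/12, 0) → C = -5/2
  (0, 3/5) → C = -18/5
The feasible region is unbounded (it extends along (10, 1), (1, 0)), but C strictly decreases along every unbounded feasible direction, so there is no improving ray and the maximum is attained at a vertex.

At the optimal vertex, -12u - 10v = -5 and v = 0.
Solving simultaneously gives u = 5/12, v = 0.

u = 5/12, v = 0, maximum C = -5/2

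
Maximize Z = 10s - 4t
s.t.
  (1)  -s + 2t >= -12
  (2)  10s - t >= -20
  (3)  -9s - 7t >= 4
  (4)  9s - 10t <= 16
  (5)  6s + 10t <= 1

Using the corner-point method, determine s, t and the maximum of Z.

s = 8/17, t = -20/17, maximum Z = 160/17

Corner points and Z = 10s - 4t:
  (-216/91, -340/91) → Z = -800/91
  (-199/106, 65/53) → Z = -1255/53
  (8/17, -20/17) → Z = 160/17
  (-47/48, 11/16) → Z = -301/24

The binding constraints are -9s - 7t = 4 and 9s - 10t = 16.
Solving simultaneously gives s = 8/17, t = -20/17.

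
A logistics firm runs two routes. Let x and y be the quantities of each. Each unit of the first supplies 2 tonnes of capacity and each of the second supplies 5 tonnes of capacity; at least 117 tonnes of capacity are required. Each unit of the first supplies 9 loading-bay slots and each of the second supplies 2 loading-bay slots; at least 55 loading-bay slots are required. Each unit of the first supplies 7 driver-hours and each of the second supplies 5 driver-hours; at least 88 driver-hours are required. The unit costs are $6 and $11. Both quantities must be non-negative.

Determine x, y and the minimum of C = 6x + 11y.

Extreme points and C = 6x + 11y:
  (0, 55/2) → C = 605/2
  (117/2, 0) → C = 351
  (1, 23) → C = 259
The feasible region is unbounded (it extends along (0, 1), (1, 0)), but C strictly increases along every unbounded feasible direction, so there is no improving ray and the minimum is attained at a vertex.

At the optimal vertex, 2x + 5y = 117 and 9x + 2y = 55.
Solving simultaneously gives x = 1, y = 23.

x = 1, y = 23, minimum C = 259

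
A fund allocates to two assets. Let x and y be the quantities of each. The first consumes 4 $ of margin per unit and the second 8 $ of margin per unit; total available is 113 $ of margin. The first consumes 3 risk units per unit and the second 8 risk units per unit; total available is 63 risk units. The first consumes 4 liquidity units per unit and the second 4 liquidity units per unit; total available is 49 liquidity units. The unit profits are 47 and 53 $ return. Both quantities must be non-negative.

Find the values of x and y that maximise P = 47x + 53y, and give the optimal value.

Feasible corners and P = 47x + 53y:
  (0, 0) → P = 0
  (0, 63/8) → P = 3339/8
  (49/4, 0) → P = 2303/4
  (7, 21/4) → P = 2429/4

x = 7, y = 21/4, maximum P = 2429/4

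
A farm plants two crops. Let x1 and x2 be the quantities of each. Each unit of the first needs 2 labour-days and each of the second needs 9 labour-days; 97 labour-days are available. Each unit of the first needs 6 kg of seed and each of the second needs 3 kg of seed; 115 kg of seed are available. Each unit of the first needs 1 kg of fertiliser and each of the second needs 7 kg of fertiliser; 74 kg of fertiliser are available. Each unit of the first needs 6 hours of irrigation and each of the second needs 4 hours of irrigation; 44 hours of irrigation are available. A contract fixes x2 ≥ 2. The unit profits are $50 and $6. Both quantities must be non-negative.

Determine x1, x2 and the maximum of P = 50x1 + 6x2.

Vertices and P = 50x1 + 6x2:
  (0, 74/7) → P = 444/7
  (0, 2) → P = 12
  (6/19, 200/19) → P = 1500/19
  (6, 2) → P = 312

The optimum lies where 6x1 + 4x2 = 44 and x2 = 2.
Solving simultaneously gives x1 = 6, x2 = 2.

x1 = 6, x2 = 2, maximum P = 312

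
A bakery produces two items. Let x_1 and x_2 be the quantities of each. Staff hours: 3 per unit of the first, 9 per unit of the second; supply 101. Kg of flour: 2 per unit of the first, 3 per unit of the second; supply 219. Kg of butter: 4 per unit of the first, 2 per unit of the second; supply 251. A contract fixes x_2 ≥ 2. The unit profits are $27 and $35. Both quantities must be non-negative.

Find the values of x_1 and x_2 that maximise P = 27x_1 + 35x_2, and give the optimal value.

x_1 = 83/3, x_2 = 2, maximum P = 817

Extreme points and P = 27x_1 + 35x_2:
  (0, 101/9) → P = 3535/9
  (0, 2) → P = 70
  (83/3, 2) → P = 817

The optimum lies where 3x_1 + 9x_2 = 101 and x_2 = 2.
Solving simultaneously gives x_1 = 83/3, x_2 = 2.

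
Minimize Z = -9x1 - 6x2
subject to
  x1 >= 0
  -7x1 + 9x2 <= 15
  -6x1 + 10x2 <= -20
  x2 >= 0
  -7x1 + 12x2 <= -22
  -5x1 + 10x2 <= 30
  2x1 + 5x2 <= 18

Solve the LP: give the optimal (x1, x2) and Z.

x1 = 9, x2 = 0, minimum Z = -81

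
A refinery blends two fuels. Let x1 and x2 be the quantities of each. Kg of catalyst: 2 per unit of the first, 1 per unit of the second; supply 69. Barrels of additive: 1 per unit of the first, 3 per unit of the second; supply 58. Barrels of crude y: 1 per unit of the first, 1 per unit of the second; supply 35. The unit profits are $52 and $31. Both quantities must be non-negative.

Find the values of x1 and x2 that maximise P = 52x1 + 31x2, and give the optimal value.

x1 = 34, x2 = 1, maximum P = 1799

Corner points and P = 52x1 + 31x2:
  (0, 0) → P = 0
  (0, 58/3) → P = 1798/3
  (69/2, 0) → P = 1794
  (34, 1) → P = 1799
  (47/2, 23/2) → P = 3157/2

The binding constraints are 2x1 + x2 = 69 and x1 + x2 = 35.
Solving simultaneously gives x1 = 34, x2 = 1.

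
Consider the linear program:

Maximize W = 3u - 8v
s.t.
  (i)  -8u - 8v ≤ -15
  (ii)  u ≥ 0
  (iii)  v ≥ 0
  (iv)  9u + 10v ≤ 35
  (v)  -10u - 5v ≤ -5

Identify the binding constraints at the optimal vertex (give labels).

(iii) and (iv)

Vertices and W = 3u - 8v:
  (0, 15/8) → W = -15
  (15/8, 0) → W = 45/8
  (0, 7/2) → W = -28
  (35/9, 0) → W = 35/3

The maximum is at (35/9, 0). Substituting into each constraint, equality holds for (iii) and (iv); the remaining constraints have slack.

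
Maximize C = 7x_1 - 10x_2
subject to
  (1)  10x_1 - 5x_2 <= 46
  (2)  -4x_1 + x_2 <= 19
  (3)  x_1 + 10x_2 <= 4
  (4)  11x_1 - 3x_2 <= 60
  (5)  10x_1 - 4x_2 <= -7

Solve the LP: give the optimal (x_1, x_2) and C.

x_1 = -23/2, x_2 = -27, maximum C = 379/2

Feasible corners and C = 7x_1 - 10x_2:
  (-186/41, 35/41) → C = -1652/41
  (-23/2, -27) → C = 379/2
  (-27/52, 47/104) → C = -106/13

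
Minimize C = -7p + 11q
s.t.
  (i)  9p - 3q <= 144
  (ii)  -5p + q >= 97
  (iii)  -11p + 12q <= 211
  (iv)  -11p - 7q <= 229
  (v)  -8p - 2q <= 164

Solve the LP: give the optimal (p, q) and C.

Feasible corners and C = -7p + 11q:
  (-953/49, -12/49) → C = 6539/49
  (-454/23, -39/23) → C = 2749/23
  (-4225/209, -18/19) → C = 27397/209

The binding constraints are -5p + q = 97 and -11p - 7q = 229.
Solving simultaneously gives p = -454/23, q = -39/23.

p = -454/23, q = -39/23, minimum C = 2749/23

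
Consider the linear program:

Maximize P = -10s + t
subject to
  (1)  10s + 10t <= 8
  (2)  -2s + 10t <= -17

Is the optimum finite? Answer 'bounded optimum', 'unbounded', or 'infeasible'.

From the feasible point (25/12, -77/60), moving in the direction (-10, -2) keeps every constraint satisfied while P increases without bound.

unbounded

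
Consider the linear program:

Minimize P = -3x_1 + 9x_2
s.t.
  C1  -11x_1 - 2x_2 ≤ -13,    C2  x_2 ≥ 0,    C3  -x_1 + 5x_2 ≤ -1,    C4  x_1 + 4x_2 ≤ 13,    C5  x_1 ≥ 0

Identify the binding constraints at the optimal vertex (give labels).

C2 and C4

Feasible corners and P = -3x_1 + 9x_2:
  (13/11, 0) → P = -39/11
  (67/57, 2/57) → P = -61/19
  (13, 0) → P = -39
  (23/3, 4/3) → P = -11

The minimum is at (13, 0). Substituting into each constraint, equality holds for C2 and C4; the remaining constraints have slack.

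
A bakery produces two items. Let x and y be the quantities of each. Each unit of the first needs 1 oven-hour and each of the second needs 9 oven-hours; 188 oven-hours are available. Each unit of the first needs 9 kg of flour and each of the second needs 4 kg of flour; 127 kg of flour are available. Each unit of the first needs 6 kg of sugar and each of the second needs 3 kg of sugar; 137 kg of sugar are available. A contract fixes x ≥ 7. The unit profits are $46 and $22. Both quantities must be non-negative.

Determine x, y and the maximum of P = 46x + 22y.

Corner points and P = 46x + 22y:
  (127/9, 0) → P = 5842/9
  (7, 0) → P = 322
  (7, 16) → P = 674

The optimum lies where 9x + 4y = 127 and x = 7.
Solving simultaneously gives x = 7, y = 16.

x = 7, y = 16, maximum P = 674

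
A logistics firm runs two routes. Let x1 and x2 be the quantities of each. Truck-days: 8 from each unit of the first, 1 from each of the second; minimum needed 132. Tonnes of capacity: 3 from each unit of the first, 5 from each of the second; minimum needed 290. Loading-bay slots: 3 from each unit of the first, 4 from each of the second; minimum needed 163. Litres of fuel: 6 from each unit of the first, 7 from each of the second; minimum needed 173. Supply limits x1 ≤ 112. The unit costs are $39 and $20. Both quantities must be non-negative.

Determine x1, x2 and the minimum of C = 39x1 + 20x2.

x1 = 10, x2 = 52, minimum C = 1430

Extreme points and C = 39x1 + 20x2:
  (0, 132) → C = 2640
  (290/3, 0) → C = 3770
  (112, 0) → C = 4368
  (10, 52) → C = 1430
The feasible region is unbounded (it extends along (0, 1)), but C strictly increases along every unbounded feasible direction, so there is no improving ray and the minimum is attained at a vertex.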